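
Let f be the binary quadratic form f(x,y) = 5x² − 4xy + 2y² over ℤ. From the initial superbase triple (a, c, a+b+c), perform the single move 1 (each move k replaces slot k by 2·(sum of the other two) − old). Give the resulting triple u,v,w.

start (5,2,3) = (f(1,0),f(0,1),f(1,1))
replace slot 1: 2·(2+3) − 5 = 5 → (5,2,3)

5,2,3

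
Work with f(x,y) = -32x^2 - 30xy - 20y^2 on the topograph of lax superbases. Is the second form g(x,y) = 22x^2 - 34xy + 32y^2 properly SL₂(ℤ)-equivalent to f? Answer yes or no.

D₁ = -1660, D₂ = -1660
f is negative-definite; reduce −f:
−f: flip: (32,30,20)→(20,-30,32)
−f: translate: b→10 (≡-30 mod 40), so (20,-30,32)→(20,10,22)
−f: reduced (well bottom): (20,10,22) with a≤c, −a<b≤a
flip sign back: reduced form of f is (-20,-10,-22)
g: translate: b→10 (≡-34 mod 44), so (22,-34,32)→(22,10,20)
g: flip: (22,10,20)→(20,-10,22)
g: reduced (well bottom): (20,-10,22) with a≤c, −a<b≤a
reduced forms (-20, -10, -22) vs (20, -10, 22) ⇒ inequivalent

no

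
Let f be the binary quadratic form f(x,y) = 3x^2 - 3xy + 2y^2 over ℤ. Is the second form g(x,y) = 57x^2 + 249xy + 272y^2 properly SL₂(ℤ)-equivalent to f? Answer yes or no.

D₁ = -15, D₂ = -15
f: translate: b→3 (≡-3 mod 6), so (3,-3,2)→(3,3,2)
f: flip: (3,3,2)→(2,-3,3)
f: translate: b→1 (≡-3 mod 4), so (2,-3,3)→(2,1,2)
f: reduced (well bottom): (2,1,2) with a≤c, −a<b≤a
g: translate: b→21 (≡249 mod 114), so (57,249,272)→(57,21,2)
g: flip: (57,21,2)→(2,-21,57)
g: translate: b→-1 (≡-21 mod 4), so (2,-21,57)→(2,-1,2)
g: flip: (2,-1,2)→(2,1,2)
g: reduced (well bottom): (2,1,2) with a≤c, −a<b≤a
reduced forms (2, 1, 2) vs (2, 1, 2) ⇒ equivalent

yes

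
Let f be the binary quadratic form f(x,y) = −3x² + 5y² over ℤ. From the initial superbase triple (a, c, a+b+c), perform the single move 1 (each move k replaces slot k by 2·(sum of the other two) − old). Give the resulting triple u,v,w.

start (-3,5,2) = (f(1,0),f(0,1),f(1,1))
replace slot 1: 2·(5+2) − (-3) = 17 → (17,5,2)

17,5,2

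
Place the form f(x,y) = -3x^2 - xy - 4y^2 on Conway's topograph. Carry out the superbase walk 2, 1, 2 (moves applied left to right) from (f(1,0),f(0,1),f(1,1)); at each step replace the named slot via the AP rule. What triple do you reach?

start (-3,-4,-8) = (f(1,0),f(0,1),f(1,1))
replace slot 2: 2·((-3)+(-8)) − (-4) = -18 → (-3,-18,-8)
replace slot 1: 2·((-18)+(-8)) − (-3) = -49 → (-49,-18,-8)
replace slot 2: 2·((-49)+(-8)) − (-18) = -96 → (-49,-96,-8)

-49,-96,-8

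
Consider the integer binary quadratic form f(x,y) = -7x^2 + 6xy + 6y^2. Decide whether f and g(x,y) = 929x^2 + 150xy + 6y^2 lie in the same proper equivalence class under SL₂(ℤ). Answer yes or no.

D₁ = 204, D₂ = 204
river cycle of f (length 6): (6, 6, -7), (-7, 8, 5), (5, 12, -3), (-3, 12, 5), (5, 8, -7), (-7, 6, 6)
river cycle of g (length 6): (6, 6, -7), (-7, 8, 5), (5, 12, -3), (-3, 12, 5), (5, 8, -7), (-7, 6, 6)
cycles coincide ⇒ equivalent

yes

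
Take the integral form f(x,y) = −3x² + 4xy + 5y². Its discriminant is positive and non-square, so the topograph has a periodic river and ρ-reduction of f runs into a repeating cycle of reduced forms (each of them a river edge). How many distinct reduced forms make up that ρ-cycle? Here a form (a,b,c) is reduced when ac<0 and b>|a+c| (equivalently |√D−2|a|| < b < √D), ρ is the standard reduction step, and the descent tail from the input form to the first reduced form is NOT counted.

D = 76, ⌊√D⌋ = 8
river: ρ → (5,6,-2)
river: ρ → (-2,6,5)
river: ρ → (5,4,-3)
river: ρ → (-3,8,1)
river: ρ → (1,8,-3)
river: ρ → (-3,4,5)
ρ-cycle length = 6 (tail of 0 descent steps not counted)

6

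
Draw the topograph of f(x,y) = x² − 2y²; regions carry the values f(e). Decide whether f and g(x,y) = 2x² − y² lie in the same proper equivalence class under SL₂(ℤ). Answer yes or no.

D₁ = 8, D₂ = 8
river cycle of f (length 2): (1, 2, -1), (-1, 2, 1)
river cycle of g (length 2): (-1, 2, 1), (1, 2, -1)
cycles coincide ⇒ equivalent

yes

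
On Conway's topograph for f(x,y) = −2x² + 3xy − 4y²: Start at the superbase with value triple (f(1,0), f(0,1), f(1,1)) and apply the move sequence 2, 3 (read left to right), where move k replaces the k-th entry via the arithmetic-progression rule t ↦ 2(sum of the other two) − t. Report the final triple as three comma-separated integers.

start (-2,-4,-3) = (f(1,0),f(0,1),f(1,1))
replace slot 2: 2·((-2)+(-3)) − (-4) = -6 → (-2,-6,-3)
replace slot 3: 2·((-2)+(-6)) − (-3) = -13 → (-2,-6,-13)

-2,-6,-13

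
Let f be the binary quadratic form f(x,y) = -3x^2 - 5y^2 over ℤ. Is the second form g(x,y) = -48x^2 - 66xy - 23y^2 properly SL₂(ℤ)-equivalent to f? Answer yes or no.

D₁ = -60, D₂ = -60
f is negative-definite; reduce −f:
−f: reduced (well bottom): (3,0,5) with a≤c, −a<b≤a
flip sign back: reduced form of f is (-3,0,-5)
g is negative-definite; reduce −g:
−g: translate: b→-30 (≡66 mod 96), so (48,66,23)→(48,-30,5)
−g: flip: (48,-30,5)→(5,30,48)
−g: translate: b→0 (≡30 mod 10), so (5,30,48)→(5,0,3)
−g: flip: (5,0,3)→(3,0,5)
−g: reduced (well bottom): (3,0,5) with a≤c, −a<b≤a
flip sign back: reduced form of g is (-3,0,-5)
reduced forms (-3, 0, -5) vs (-3, 0, -5) ⇒ equivalent

yes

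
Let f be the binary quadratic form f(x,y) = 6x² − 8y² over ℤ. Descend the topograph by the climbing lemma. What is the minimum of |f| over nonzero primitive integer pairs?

descent: ρ → (-8,0,6)
descent: ρ → (6,12,-2)  [lands on river]
river: ρ → (-2,12,6)
closes: descent 2, river 2
min |a| on river = 2

2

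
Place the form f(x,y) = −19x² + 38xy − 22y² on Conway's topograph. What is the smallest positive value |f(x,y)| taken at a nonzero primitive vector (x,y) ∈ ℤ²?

translate: b→0 (≡-38 mod 38), so (19,-38,22)→(19,0,3)
flip: (19,0,3)→(3,0,19)
reduced (well bottom): (3,0,19) with a≤c, −a<b≤a
well minimum |f| = |-3| = 3 (negative-definite)

3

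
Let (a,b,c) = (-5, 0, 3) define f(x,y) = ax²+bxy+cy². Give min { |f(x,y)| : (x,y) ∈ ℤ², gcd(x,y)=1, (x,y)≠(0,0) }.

descent: ρ → (3,6,-2)  [lands on river]
river: ρ → (-2,6,3)
closes: descent 1, river 2
min |a| on river = 2

2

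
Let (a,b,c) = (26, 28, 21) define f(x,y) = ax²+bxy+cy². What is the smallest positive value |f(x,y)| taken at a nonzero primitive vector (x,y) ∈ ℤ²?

translate: b→-24 (≡28 mod 52), so (26,28,21)→(26,-24,19)
flip: (26,-24,19)→(19,24,26)
translate: b→-14 (≡24 mod 38), so (19,24,26)→(19,-14,21)
reduced (well bottom): (19,-14,21) with a≤c, −a<b≤a
well minimum = a = 19

19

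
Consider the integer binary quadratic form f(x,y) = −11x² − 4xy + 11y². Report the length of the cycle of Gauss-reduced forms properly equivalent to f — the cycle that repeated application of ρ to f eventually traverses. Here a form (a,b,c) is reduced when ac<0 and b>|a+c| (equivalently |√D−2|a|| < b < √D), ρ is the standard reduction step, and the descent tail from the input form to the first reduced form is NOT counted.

D = 500, ⌊√D⌋ = 22
descent: ρ → (11,4,-11)  [lands on river]
river: ρ → (-11,18,4)
river: ρ → (4,22,-1)
river: ρ → (-1,22,4)
river: ρ → (4,18,-11)
river: ρ → (-11,4,11)
river: ρ → (11,18,-4)
river: ρ → (-4,22,1)
river: ρ → (1,22,-4)
river: ρ → (-4,18,11)
ρ-cycle length = 10 (tail of 1 descent step not counted)

10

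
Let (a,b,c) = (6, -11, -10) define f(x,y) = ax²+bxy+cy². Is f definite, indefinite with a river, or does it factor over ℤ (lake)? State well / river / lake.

D = b²−4ac = (-11)² − 4·6·(-10) = 361
D = 19² is a perfect square ⇒ form factors over ℤ ⇒ lakes

lake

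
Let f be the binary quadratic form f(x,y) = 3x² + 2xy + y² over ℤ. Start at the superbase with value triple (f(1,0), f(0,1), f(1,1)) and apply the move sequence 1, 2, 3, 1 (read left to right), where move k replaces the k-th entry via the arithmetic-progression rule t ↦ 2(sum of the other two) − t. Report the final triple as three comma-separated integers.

start (3,1,6) = (f(1,0),f(0,1),f(1,1))
replace slot 1: 2·(1+6) − 3 = 11 → (11,1,6)
replace slot 2: 2·(11+6) − 1 = 33 → (11,33,6)
replace slot 3: 2·(11+33) − 6 = 82 → (11,33,82)
replace slot 1: 2·(33+82) − 11 = 219 → (219,33,82)

219,33,82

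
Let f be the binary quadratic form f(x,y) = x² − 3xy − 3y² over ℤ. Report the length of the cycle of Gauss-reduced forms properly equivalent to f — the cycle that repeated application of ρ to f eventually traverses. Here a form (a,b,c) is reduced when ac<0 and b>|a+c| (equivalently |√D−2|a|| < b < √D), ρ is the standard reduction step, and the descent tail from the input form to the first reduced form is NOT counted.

D = 21, ⌊√D⌋ = 4
descent: ρ → (-3,3,1)  [lands on river]
river: ρ → (1,3,-3)
ρ-cycle length = 2 (tail of 1 descent step not counted)

2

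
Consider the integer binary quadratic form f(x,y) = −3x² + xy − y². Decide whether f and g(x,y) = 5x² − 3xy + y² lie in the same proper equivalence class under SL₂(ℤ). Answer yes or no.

D₁ = -11, D₂ = -11
f is negative-definite; reduce −f:
−f: flip: (3,-1,1)→(1,1,3)
−f: reduced (well bottom): (1,1,3) with a≤c, −a<b≤a
flip sign back: reduced form of f is (-1,-1,-3)
g: flip: (5,-3,1)→(1,3,5)
g: translate: b→1 (≡3 mod 2), so (1,3,5)→(1,1,3)
g: reduced (well bottom): (1,1,3) with a≤c, −a<b≤a
reduced forms (-1, -1, -3) vs (1, 1, 3) ⇒ inequivalent

no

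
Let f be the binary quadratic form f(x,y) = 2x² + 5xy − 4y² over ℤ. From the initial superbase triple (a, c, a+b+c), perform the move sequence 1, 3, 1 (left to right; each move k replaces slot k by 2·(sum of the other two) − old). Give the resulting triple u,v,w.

start (2,-4,3) = (f(1,0),f(0,1),f(1,1))
replace slot 1: 2·((-4)+3) − 2 = -4 → (-4,-4,3)
replace slot 3: 2·((-4)+(-4)) − 3 = -19 → (-4,-4,-19)
replace slot 1: 2·((-4)+(-19)) − (-4) = -42 → (-42,-4,-19)

-42,-4,-19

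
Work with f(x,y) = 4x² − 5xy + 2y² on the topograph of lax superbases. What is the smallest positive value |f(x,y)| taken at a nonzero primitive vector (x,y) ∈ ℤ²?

translate: b→3 (≡-5 mod 8), so (4,-5,2)→(4,3,1)
flip: (4,3,1)→(1,-3,4)
translate: b→1 (≡-3 mod 2), so (1,-3,4)→(1,1,2)
reduced (well bottom): (1,1,2) with a≤c, −a<b≤a
well minimum = a = 1

1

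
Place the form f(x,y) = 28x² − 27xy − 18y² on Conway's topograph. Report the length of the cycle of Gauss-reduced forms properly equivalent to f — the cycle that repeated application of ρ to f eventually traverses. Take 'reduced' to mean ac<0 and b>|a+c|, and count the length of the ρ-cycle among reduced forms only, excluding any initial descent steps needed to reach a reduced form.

D = 2745, ⌊√D⌋ = 52
descent: ρ → (-18,27,28)  [lands on river]
river: ρ → (28,29,-17)
river: ρ → (-17,39,18)
river: ρ → (18,33,-23)
river: ρ → (-23,13,28)
river: ρ → (28,43,-8)
river: ρ → (-8,37,43)
river: ρ → (43,49,-2)
river: ρ → (-2,51,18)
river: ρ → (18,21,-32)
river: ρ → (-32,43,7)
river: ρ → (7,41,-38)
river: ρ → (-38,35,10)
river: ρ → (10,45,-18)
ρ-cycle length = 14 (tail of 1 descent step not counted)

14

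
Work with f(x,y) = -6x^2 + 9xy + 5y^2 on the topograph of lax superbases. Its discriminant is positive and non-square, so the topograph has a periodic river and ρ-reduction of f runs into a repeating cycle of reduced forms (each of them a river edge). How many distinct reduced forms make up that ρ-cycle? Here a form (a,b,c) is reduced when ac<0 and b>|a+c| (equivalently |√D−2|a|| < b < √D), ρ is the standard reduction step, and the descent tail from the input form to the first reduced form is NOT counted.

D = 201, ⌊√D⌋ = 14
river: ρ → (5,11,-4)
river: ρ → (-4,13,2)
river: ρ → (2,11,-10)
river: ρ → (-10,9,3)
river: ρ → (3,9,-10)
river: ρ → (-10,11,2)
river: ρ → (2,13,-4)
river: ρ → (-4,11,5)
river: ρ → (5,9,-6)
river: ρ → (-6,3,8)
river: ρ → (8,13,-1)
river: ρ → (-1,13,8)
river: ρ → (8,3,-6)
river: ρ → (-6,9,5)
ρ-cycle length = 14 (tail of 0 descent steps not counted)

14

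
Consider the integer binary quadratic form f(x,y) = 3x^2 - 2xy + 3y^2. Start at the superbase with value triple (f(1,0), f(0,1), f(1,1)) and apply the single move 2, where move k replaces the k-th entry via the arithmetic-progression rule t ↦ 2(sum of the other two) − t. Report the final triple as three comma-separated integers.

start (3,3,4) = (f(1,0),f(0,1),f(1,1))
replace slot 2: 2·(3+4) − 3 = 11 → (3,11,4)

3,11,4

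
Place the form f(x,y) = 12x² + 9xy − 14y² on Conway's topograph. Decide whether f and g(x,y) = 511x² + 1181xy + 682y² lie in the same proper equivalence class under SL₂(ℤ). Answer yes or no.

D₁ = 753, D₂ = 753
river cycle of f (length 24): (-14, 19, 7), (7, 23, -8), (-8, 25, 4), (4, 23, -14), (-14, 5, 13), (13, 21, -6), (-6, 27, 1), (1, 27, -6), (-6, 21, 13), (13, 5, -14), … (14 more)
river cycle of g (length 24): (12, 9, -14), (-14, 19, 7), (7, 23, -8), (-8, 25, 4), (4, 23, -14), (-14, 5, 13), (13, 21, -6), (-6, 27, 1), (1, 27, -6), (-6, 21, 13), … (14 more)
cycles coincide ⇒ equivalent

yes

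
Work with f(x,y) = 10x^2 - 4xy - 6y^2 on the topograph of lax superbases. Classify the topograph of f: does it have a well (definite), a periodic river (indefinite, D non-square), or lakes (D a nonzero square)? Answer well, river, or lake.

D = b²−4ac = (-4)² − 4·10·(-6) = 256
D = 16² is a perfect square ⇒ form factors over ℤ ⇒ lakes

lake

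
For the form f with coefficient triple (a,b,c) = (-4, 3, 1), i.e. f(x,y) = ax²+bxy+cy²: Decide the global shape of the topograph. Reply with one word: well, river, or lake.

D = b²−4ac = 3² − 4·(-4)·1 = 25
D = 5² is a perfect square ⇒ form factors over ℤ ⇒ lakes

lake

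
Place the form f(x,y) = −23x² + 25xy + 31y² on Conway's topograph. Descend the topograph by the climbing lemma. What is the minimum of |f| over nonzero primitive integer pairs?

river: ρ → (31,37,-17)
river: ρ → (-17,31,37)
river: ρ → (37,43,-11)
river: ρ → (-11,45,33)
river: ρ → (33,21,-23)
river: ρ → (-23,25,31)
closes: descent 0, river 6
min |a| on river = 11

11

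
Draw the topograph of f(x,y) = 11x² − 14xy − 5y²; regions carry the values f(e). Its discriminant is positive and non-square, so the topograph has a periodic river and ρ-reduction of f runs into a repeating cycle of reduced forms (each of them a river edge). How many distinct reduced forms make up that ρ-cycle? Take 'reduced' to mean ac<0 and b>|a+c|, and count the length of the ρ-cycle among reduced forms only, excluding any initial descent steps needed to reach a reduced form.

D = 416, ⌊√D⌋ = 20
descent: ρ → (-5,14,11)  [lands on river]
river: ρ → (11,8,-8)
river: ρ → (-8,8,11)
river: ρ → (11,14,-5)
river: ρ → (-5,16,8)
river: ρ → (8,16,-5)
ρ-cycle length = 6 (tail of 1 descent step not counted)

6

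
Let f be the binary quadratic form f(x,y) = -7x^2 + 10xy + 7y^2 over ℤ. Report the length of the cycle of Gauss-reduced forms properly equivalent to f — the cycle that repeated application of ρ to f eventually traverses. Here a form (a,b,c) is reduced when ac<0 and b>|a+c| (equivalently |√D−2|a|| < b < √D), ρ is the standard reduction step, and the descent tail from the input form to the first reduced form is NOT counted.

D = 296, ⌊√D⌋ = 17
river: ρ → (7,4,-10)
river: ρ → (-10,16,1)
river: ρ → (1,16,-10)
river: ρ → (-10,4,7)
river: ρ → (7,10,-7)
river: ρ → (-7,4,10)
river: ρ → (10,16,-1)
river: ρ → (-1,16,10)
river: ρ → (10,4,-7)
river: ρ → (-7,10,7)
ρ-cycle length = 10 (tail of 0 descent steps not counted)

10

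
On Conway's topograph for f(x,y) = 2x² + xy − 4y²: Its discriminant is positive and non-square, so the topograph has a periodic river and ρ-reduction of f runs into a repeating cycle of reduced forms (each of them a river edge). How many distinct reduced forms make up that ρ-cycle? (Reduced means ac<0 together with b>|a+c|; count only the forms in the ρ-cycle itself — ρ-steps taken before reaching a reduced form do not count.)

D = 33, ⌊√D⌋ = 5
descent: ρ → (-4,-1,2)
descent: ρ → (2,5,-1)  [lands on river]
river: ρ → (-1,5,2)
river: ρ → (2,3,-3)
river: ρ → (-3,3,2)
ρ-cycle length = 4 (tail of 2 descent steps not counted)

4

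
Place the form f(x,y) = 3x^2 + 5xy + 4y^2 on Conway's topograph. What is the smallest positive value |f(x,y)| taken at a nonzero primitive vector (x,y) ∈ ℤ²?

translate: b→-1 (≡5 mod 6), so (3,5,4)→(3,-1,2)
flip: (3,-1,2)→(2,1,3)
reduced (well bottom): (2,1,3) with a≤c, −a<b≤a
well minimum = a = 2

2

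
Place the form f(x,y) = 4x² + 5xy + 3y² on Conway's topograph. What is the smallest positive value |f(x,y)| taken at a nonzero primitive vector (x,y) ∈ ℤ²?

translate: b→-3 (≡5 mod 8), so (4,5,3)→(4,-3,2)
flip: (4,-3,2)→(2,3,4)
translate: b→-1 (≡3 mod 4), so (2,3,4)→(2,-1,3)
reduced (well bottom): (2,-1,3) with a≤c, −a<b≤a
well minimum = a = 2

2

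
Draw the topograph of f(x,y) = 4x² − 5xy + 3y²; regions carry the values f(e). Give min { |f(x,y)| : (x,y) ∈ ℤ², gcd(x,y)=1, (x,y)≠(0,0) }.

translate: b→3 (≡-5 mod 8), so (4,-5,3)→(4,3,2)
flip: (4,3,2)→(2,-3,4)
translate: b→1 (≡-3 mod 4), so (2,-3,4)→(2,1,3)
reduced (well bottom): (2,1,3) with a≤c, −a<b≤a
well minimum = a = 2

2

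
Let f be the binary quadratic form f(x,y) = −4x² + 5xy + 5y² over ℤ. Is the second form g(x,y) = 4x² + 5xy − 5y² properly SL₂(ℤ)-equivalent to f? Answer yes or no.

D₁ = 105, D₂ = 105
river cycle of f (length 6): (5, 5, -4), (-4, 3, 6), (6, 9, -1), (-1, 9, 6), (6, 3, -4), (-4, 5, 5)
river cycle of g (length 6): (-5, 5, 4), (4, 3, -6), (-6, 9, 1), (1, 9, -6), (-6, 3, 4), (4, 5, -5)
cycles differ ⇒ inequivalent

no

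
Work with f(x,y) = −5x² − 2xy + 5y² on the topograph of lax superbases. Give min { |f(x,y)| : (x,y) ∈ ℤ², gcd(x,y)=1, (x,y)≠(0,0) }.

descent: ρ → (5,2,-5)  [lands on river]
river: ρ → (-5,8,2)
river: ρ → (2,8,-5)
river: ρ → (-5,2,5)
river: ρ → (5,8,-2)
river: ρ → (-2,8,5)
closes: descent 1, river 6
min |a| on river = 2

2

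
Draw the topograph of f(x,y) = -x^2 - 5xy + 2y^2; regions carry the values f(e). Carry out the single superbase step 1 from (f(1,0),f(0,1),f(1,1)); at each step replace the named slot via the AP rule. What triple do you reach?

start (-1,2,-4) = (f(1,0),f(0,1),f(1,1))
replace slot 1: 2·(2+(-4)) − (-1) = -3 → (-3,2,-4)

-3,2,-4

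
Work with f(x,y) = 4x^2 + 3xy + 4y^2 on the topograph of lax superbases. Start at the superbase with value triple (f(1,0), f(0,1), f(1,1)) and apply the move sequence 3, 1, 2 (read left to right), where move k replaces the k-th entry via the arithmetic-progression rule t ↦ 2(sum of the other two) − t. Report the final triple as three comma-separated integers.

start (4,4,11) = (f(1,0),f(0,1),f(1,1))
replace slot 3: 2·(4+4) − 11 = 5 → (4,4,5)
replace slot 1: 2·(4+5) − 4 = 14 → (14,4,5)
replace slot 2: 2·(14+5) − 4 = 34 → (14,34,5)

14,34,5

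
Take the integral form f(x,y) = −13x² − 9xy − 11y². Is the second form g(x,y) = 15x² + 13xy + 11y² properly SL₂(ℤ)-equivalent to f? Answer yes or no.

D₁ = -491, D₂ = -491
f is negative-definite; reduce −f:
−f: flip: (13,9,11)→(11,-9,13)
−f: reduced (well bottom): (11,-9,13) with a≤c, −a<b≤a
flip sign back: reduced form of f is (-11,9,-13)
g: flip: (15,13,11)→(11,-13,15)
g: translate: b→9 (≡-13 mod 22), so (11,-13,15)→(11,9,13)
g: reduced (well bottom): (11,9,13) with a≤c, −a<b≤a
reduced forms (-11, 9, -13) vs (11, 9, 13) ⇒ inequivalent

no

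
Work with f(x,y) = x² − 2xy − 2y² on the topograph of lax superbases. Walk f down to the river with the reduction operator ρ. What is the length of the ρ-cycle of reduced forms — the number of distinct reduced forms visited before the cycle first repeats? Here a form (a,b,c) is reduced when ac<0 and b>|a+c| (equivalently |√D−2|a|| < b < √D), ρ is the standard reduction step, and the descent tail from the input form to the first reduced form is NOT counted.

D = 12, ⌊√D⌋ = 3
descent: ρ → (-2,2,1)  [lands on river]
river: ρ → (1,2,-2)
ρ-cycle length = 2 (tail of 1 descent step not counted)

2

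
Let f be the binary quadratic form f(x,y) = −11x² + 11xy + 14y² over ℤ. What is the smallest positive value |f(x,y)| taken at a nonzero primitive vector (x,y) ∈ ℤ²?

river: ρ → (14,17,-8)
river: ρ → (-8,15,16)
river: ρ → (16,17,-7)
river: ρ → (-7,25,4)
river: ρ → (4,23,-13)
river: ρ → (-13,3,14)
river: ρ → (14,25,-2)
river: ρ → (-2,27,1)
river: ρ → (1,27,-2)
river: ρ → (-2,25,14)
river: ρ → (14,3,-13)
river: ρ → (-13,23,4)
river: ρ → (4,25,-7)
river: ρ → (-7,17,16)
river: ρ → (16,15,-8)
river: ρ → (-8,17,14)
river: ρ → (14,11,-11)
river: ρ → (-11,11,14)
closes: descent 0, river 18
min |a| on river = 1

1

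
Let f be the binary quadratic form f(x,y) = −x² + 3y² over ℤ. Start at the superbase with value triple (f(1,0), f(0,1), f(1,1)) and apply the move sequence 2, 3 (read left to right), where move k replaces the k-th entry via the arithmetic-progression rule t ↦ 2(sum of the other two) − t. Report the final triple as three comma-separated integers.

start (-1,3,2) = (f(1,0),f(0,1),f(1,1))
replace slot 2: 2·((-1)+2) − 3 = -1 → (-1,-1,2)
replace slot 3: 2·((-1)+(-1)) − 2 = -6 → (-1,-1,-6)

-1,-1,-6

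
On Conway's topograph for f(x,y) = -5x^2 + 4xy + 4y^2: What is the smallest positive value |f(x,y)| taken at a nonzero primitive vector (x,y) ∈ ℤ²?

river: ρ → (4,4,-5)
river: ρ → (-5,6,3)
river: ρ → (3,6,-5)
river: ρ → (-5,4,4)
closes: descent 0, river 4
min |a| on river = 3

3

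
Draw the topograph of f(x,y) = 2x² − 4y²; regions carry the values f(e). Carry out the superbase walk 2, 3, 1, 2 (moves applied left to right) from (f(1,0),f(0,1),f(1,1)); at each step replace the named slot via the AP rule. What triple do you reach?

start (2,-4,-2) = (f(1,0),f(0,1),f(1,1))
replace slot 2: 2·(2+(-2)) − (-4) = 4 → (2,4,-2)
replace slot 3: 2·(2+4) − (-2) = 14 → (2,4,14)
replace slot 1: 2·(4+14) − 2 = 34 → (34,4,14)
replace slot 2: 2·(34+14) − 4 = 92 → (34,92,14)

34,92,14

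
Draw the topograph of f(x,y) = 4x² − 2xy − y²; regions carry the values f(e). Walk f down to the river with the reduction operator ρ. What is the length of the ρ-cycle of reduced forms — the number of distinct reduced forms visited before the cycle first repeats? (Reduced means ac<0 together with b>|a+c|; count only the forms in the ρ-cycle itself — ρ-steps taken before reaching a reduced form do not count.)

D = 20, ⌊√D⌋ = 4
descent: ρ → (-1,4,1)  [lands on river]
river: ρ → (1,4,-1)
ρ-cycle length = 2 (tail of 1 descent step not counted)

2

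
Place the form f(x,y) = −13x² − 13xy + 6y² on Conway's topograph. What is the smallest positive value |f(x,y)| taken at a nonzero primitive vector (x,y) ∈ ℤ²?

descent: ρ → (6,13,-13)  [lands on river]
river: ρ → (-13,13,6)
river: ρ → (6,11,-15)
river: ρ → (-15,19,2)
river: ρ → (2,21,-5)
river: ρ → (-5,19,6)
river: ρ → (6,17,-8)
river: ρ → (-8,15,8)
river: ρ → (8,17,-6)
river: ρ → (-6,19,5)
river: ρ → (5,21,-2)
river: ρ → (-2,19,15)
river: ρ → (15,11,-6)
river: ρ → (-6,13,13)
river: ρ → (13,13,-6)
river: ρ → (-6,11,15)
river: ρ → (15,19,-2)
river: ρ → (-2,21,5)
river: ρ → (5,19,-6)
river: ρ → (-6,17,8)
river: ρ → (8,15,-8)
river: ρ → (-8,17,6)
river: ρ → (6,19,-5)
river: ρ → (-5,21,2)
river: ρ → (2,19,-15)
river: ρ → (-15,11,6)
closes: descent 1, river 26
min |a| on river = 2

2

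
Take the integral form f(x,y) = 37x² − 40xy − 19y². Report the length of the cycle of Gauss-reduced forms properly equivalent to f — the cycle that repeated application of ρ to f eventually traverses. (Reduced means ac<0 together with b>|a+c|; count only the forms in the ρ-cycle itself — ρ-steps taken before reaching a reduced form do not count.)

D = 4412, ⌊√D⌋ = 66
descent: ρ → (-19,40,37)  [lands on river]
river: ρ → (37,34,-22)
river: ρ → (-22,54,17)
river: ρ → (17,48,-31)
river: ρ → (-31,14,34)
river: ρ → (34,54,-11)
river: ρ → (-11,56,29)
river: ρ → (29,60,-7)
river: ρ → (-7,66,2)
river: ρ → (2,66,-7)
river: ρ → (-7,60,29)
river: ρ → (29,56,-11)
river: ρ → (-11,54,34)
river: ρ → (34,14,-31)
river: ρ → (-31,48,17)
river: ρ → (17,54,-22)
river: ρ → (-22,34,37)
river: ρ → (37,40,-19)
river: ρ → (-19,36,41)
river: ρ → (41,46,-14)
river: ρ → (-14,66,1)
river: ρ → (1,66,-14)
river: ρ → (-14,46,41)
river: ρ → (41,36,-19)
ρ-cycle length = 24 (tail of 1 descent step not counted)

24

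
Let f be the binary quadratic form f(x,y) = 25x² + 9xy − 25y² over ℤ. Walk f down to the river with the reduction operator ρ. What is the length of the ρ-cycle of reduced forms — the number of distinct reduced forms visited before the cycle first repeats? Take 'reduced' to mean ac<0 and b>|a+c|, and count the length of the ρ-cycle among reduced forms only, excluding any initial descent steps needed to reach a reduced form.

D = 2581, ⌊√D⌋ = 50
river: ρ → (-25,41,9)
river: ρ → (9,49,-5)
river: ρ → (-5,41,45)
river: ρ → (45,49,-1)
river: ρ → (-1,49,45)
river: ρ → (45,41,-5)
river: ρ → (-5,49,9)
river: ρ → (9,41,-25)
river: ρ → (-25,9,25)
river: ρ → (25,41,-9)
river: ρ → (-9,49,5)
river: ρ → (5,41,-45)
river: ρ → (-45,49,1)
river: ρ → (1,49,-45)
river: ρ → (-45,41,5)
river: ρ → (5,49,-9)
river: ρ → (-9,41,25)
river: ρ → (25,9,-25)
ρ-cycle length = 18 (tail of 0 descent steps not counted)

18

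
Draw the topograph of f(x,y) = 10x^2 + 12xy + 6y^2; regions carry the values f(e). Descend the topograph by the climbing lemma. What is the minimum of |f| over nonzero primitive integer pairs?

translate: b→-8 (≡12 mod 20), so (10,12,6)→(10,-8,4)
flip: (10,-8,4)→(4,8,10)
translate: b→0 (≡8 mod 8), so (4,8,10)→(4,0,6)
reduced (well bottom): (4,0,6) with a≤c, −a<b≤a
well minimum = a = 4

4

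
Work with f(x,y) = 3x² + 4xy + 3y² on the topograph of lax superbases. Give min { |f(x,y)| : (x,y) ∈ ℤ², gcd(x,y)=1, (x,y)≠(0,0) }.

translate: b→-2 (≡4 mod 6), so (3,4,3)→(3,-2,2)
flip: (3,-2,2)→(2,2,3)
reduced (well bottom): (2,2,3) with a≤c, −a<b≤a
well minimum = a = 2

2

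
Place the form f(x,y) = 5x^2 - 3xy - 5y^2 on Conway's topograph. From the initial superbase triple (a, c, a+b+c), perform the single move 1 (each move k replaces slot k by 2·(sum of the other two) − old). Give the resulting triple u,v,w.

start (5,-5,-3) = (f(1,0),f(0,1),f(1,1))
replace slot 1: 2·((-5)+(-3)) − 5 = -21 → (-21,-5,-3)

-21,-5,-3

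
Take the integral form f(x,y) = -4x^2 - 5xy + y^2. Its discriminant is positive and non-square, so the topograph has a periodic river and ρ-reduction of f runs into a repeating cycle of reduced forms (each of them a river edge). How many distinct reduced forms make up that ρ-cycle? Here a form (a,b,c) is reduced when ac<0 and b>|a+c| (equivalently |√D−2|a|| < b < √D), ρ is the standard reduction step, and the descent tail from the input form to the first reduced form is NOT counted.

D = 41, ⌊√D⌋ = 6
descent: ρ → (1,5,-4)  [lands on river]
river: ρ → (-4,3,2)
river: ρ → (2,5,-2)
river: ρ → (-2,3,4)
river: ρ → (4,5,-1)
river: ρ → (-1,5,4)
river: ρ → (4,3,-2)
river: ρ → (-2,5,2)
river: ρ → (2,3,-4)
river: ρ → (-4,5,1)
ρ-cycle length = 10 (tail of 1 descent step not counted)

10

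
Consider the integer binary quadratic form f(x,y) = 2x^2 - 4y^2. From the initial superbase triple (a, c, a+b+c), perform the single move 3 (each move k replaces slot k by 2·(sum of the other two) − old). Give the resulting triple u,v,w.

start (2,-4,-2) = (f(1,0),f(0,1),f(1,1))
replace slot 3: 2·(2+(-4)) − (-2) = -2 → (2,-4,-2)

2,-4,-2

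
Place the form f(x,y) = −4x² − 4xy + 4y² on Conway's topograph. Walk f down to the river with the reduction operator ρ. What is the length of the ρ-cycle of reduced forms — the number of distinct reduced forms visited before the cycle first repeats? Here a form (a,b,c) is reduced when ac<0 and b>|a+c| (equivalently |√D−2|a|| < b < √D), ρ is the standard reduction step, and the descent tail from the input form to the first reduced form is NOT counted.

D = 80, ⌊√D⌋ = 8
descent: ρ → (4,4,-4)  [lands on river]
river: ρ → (-4,4,4)
ρ-cycle length = 2 (tail of 1 descent step not counted)

2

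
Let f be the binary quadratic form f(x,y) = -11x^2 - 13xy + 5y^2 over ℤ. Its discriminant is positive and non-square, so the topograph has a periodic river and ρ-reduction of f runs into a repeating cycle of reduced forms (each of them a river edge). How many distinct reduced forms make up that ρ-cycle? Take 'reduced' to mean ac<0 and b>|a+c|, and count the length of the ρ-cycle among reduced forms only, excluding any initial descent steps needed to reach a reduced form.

D = 389, ⌊√D⌋ = 19
descent: ρ → (5,13,-11)  [lands on river]
river: ρ → (-11,9,7)
river: ρ → (7,19,-1)
river: ρ → (-1,19,7)
river: ρ → (7,9,-11)
river: ρ → (-11,13,5)
river: ρ → (5,17,-5)
river: ρ → (-5,13,11)
river: ρ → (11,9,-7)
river: ρ → (-7,19,1)
river: ρ → (1,19,-7)
river: ρ → (-7,9,11)
river: ρ → (11,13,-5)
river: ρ → (-5,17,5)
ρ-cycle length = 14 (tail of 1 descent step not counted)

14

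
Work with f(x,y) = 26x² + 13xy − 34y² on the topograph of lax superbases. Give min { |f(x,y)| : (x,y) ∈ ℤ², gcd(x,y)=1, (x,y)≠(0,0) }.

river: ρ → (-34,55,5)
river: ρ → (5,55,-34)
river: ρ → (-34,13,26)
river: ρ → (26,39,-21)
river: ρ → (-21,45,20)
river: ρ → (20,35,-31)
river: ρ → (-31,27,24)
river: ρ → (24,21,-34)
river: ρ → (-34,47,11)
river: ρ → (11,41,-46)
river: ρ → (-46,51,6)
river: ρ → (6,57,-19)
river: ρ → (-19,57,6)
river: ρ → (6,51,-46)
river: ρ → (-46,41,11)
river: ρ → (11,47,-34)
river: ρ → (-34,21,24)
river: ρ → (24,27,-31)
river: ρ → (-31,35,20)
river: ρ → (20,45,-21)
river: ρ → (-21,39,26)
river: ρ → (26,13,-34)
closes: descent 0, river 22
min |a| on river = 5

5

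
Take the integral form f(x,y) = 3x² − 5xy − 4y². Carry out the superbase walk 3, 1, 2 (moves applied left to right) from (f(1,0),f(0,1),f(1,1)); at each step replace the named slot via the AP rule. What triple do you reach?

start (3,-4,-6) = (f(1,0),f(0,1),f(1,1))
replace slot 3: 2·(3+(-4)) − (-6) = 4 → (3,-4,4)
replace slot 1: 2·((-4)+4) − 3 = -3 → (-3,-4,4)
replace slot 2: 2·((-3)+4) − (-4) = 6 → (-3,6,4)

-3,6,4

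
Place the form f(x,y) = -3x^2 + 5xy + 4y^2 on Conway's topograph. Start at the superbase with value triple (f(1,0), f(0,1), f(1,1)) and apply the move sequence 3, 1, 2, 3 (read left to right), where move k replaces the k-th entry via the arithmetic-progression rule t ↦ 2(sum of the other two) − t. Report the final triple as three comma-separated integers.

start (-3,4,6) = (f(1,0),f(0,1),f(1,1))
replace slot 3: 2·((-3)+4) − 6 = -4 → (-3,4,-4)
replace slot 1: 2·(4+(-4)) − (-3) = 3 → (3,4,-4)
replace slot 2: 2·(3+(-4)) − 4 = -6 → (3,-6,-4)
replace slot 3: 2·(3+(-6)) − (-4) = -2 → (3,-6,-2)

3,-6,-2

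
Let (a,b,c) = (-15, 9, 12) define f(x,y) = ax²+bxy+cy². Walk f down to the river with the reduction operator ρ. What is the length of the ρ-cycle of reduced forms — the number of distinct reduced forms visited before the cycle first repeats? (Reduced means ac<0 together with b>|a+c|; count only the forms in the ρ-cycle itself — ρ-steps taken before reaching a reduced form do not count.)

D = 801, ⌊√D⌋ = 28
river: ρ → (12,15,-12)
river: ρ → (-12,9,15)
river: ρ → (15,21,-6)
river: ρ → (-6,27,3)
river: ρ → (3,27,-6)
river: ρ → (-6,21,15)
river: ρ → (15,9,-12)
river: ρ → (-12,15,12)
river: ρ → (12,9,-15)
river: ρ → (-15,21,6)
river: ρ → (6,27,-3)
river: ρ → (-3,27,6)
river: ρ → (6,21,-15)
river: ρ → (-15,9,12)
ρ-cycle length = 14 (tail of 0 descent steps not counted)

14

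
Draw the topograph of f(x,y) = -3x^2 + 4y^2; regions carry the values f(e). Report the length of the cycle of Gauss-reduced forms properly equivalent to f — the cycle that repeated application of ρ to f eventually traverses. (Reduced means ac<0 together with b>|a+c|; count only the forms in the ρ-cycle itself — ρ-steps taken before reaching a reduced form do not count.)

D = 48, ⌊√D⌋ = 6
descent: ρ → (4,0,-3)
descent: ρ → (-3,6,1)  [lands on river]
river: ρ → (1,6,-3)
ρ-cycle length = 2 (tail of 2 descent steps not counted)

2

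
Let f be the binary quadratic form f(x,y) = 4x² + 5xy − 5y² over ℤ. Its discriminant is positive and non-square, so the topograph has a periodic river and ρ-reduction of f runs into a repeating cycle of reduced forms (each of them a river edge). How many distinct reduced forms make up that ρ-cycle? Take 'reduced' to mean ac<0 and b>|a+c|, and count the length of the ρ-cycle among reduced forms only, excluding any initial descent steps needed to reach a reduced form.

D = 105, ⌊√D⌋ = 10
river: ρ → (-5,5,4)
river: ρ → (4,3,-6)
river: ρ → (-6,9,1)
river: ρ → (1,9,-6)
river: ρ → (-6,3,4)
river: ρ → (4,5,-5)
ρ-cycle length = 6 (tail of 0 descent steps not counted)

6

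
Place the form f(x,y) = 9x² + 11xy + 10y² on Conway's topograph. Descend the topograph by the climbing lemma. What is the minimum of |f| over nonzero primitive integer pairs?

translate: b→-7 (≡11 mod 18), so (9,11,10)→(9,-7,8)
flip: (9,-7,8)→(8,7,9)
reduced (well bottom): (8,7,9) with a≤c, −a<b≤a
well minimum = a = 8

8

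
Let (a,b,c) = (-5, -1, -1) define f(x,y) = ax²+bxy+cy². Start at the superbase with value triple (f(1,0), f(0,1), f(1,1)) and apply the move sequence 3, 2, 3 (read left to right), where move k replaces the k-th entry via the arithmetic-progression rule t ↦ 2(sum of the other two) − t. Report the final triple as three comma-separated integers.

start (-5,-1,-7) = (f(1,0),f(0,1),f(1,1))
replace slot 3: 2·((-5)+(-1)) − (-7) = -5 → (-5,-1,-5)
replace slot 2: 2·((-5)+(-5)) − (-1) = -19 → (-5,-19,-5)
replace slot 3: 2·((-5)+(-19)) − (-5) = -43 → (-5,-19,-43)

-5,-19,-43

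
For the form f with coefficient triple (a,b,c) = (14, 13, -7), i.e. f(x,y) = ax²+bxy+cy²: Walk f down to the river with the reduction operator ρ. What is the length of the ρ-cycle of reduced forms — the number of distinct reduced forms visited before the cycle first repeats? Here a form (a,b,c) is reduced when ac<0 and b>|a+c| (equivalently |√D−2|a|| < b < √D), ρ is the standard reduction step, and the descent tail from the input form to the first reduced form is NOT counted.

D = 561, ⌊√D⌋ = 23
river: ρ → (-7,15,12)
river: ρ → (12,9,-10)
river: ρ → (-10,11,11)
river: ρ → (11,11,-10)
river: ρ → (-10,9,12)
river: ρ → (12,15,-7)
river: ρ → (-7,13,14)
river: ρ → (14,15,-6)
river: ρ → (-6,21,5)
river: ρ → (5,19,-10)
river: ρ → (-10,21,3)
river: ρ → (3,21,-10)
river: ρ → (-10,19,5)
river: ρ → (5,21,-6)
river: ρ → (-6,15,14)
river: ρ → (14,13,-7)
ρ-cycle length = 16 (tail of 0 descent steps not counted)

16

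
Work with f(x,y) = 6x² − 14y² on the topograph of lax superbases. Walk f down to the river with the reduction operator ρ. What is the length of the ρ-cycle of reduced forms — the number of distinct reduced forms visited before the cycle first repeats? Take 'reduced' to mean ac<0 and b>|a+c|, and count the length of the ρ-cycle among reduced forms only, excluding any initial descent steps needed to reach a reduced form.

D = 336, ⌊√D⌋ = 18
descent: ρ → (-14,0,6)
descent: ρ → (6,12,-8)  [lands on river]
river: ρ → (-8,4,10)
river: ρ → (10,16,-2)
river: ρ → (-2,16,10)
river: ρ → (10,4,-8)
river: ρ → (-8,12,6)
ρ-cycle length = 6 (tail of 2 descent steps not counted)

6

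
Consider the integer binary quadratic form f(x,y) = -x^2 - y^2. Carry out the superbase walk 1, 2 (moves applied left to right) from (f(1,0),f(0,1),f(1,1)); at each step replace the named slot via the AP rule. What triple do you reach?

start (-1,-1,-2) = (f(1,0),f(0,1),f(1,1))
replace slot 1: 2·((-1)+(-2)) − (-1) = -5 → (-5,-1,-2)
replace slot 2: 2·((-5)+(-2)) − (-1) = -13 → (-5,-13,-2)

-5,-13,-2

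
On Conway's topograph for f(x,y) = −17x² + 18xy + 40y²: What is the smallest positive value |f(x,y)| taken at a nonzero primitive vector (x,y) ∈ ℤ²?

descent: ρ → (40,-18,-17)
descent: ρ → (-17,52,5)  [lands on river]
river: ρ → (5,48,-37)
river: ρ → (-37,26,16)
river: ρ → (16,38,-25)
river: ρ → (-25,12,29)
river: ρ → (29,46,-8)
river: ρ → (-8,50,17)
river: ρ → (17,52,-5)
river: ρ → (-5,48,37)
river: ρ → (37,26,-16)
river: ρ → (-16,38,25)
river: ρ → (25,12,-29)
river: ρ → (-29,46,8)
river: ρ → (8,50,-17)
closes: descent 2, river 14
min |a| on river = 5

5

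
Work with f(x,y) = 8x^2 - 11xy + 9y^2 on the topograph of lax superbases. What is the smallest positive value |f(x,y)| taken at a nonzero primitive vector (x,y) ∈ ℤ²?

translate: b→5 (≡-11 mod 16), so (8,-11,9)→(8,5,6)
flip: (8,5,6)→(6,-5,8)
reduced (well bottom): (6,-5,8) with a≤c, −a<b≤a
well minimum = a = 6

6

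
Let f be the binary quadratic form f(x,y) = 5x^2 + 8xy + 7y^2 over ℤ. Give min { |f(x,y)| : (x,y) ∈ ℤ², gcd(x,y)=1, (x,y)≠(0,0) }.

translate: b→-2 (≡8 mod 10), so (5,8,7)→(5,-2,4)
flip: (5,-2,4)→(4,2,5)
reduced (well bottom): (4,2,5) with a≤c, −a<b≤a
well minimum = a = 4

4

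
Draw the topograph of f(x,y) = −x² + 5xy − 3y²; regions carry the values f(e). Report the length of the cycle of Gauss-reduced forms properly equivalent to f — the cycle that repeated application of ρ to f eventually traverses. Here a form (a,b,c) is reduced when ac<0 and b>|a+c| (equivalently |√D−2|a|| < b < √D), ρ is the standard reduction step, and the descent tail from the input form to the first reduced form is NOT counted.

D = 13, ⌊√D⌋ = 3
descent: ρ → (-3,1,1)
descent: ρ → (1,3,-1)  [lands on river]
river: ρ → (-1,3,1)
ρ-cycle length = 2 (tail of 2 descent steps not counted)

2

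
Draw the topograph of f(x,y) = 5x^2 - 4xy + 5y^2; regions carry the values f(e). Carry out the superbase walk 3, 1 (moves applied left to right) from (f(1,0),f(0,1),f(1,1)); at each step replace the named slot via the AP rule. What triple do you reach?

start (5,5,6) = (f(1,0),f(0,1),f(1,1))
replace slot 3: 2·(5+5) − 6 = 14 → (5,5,14)
replace slot 1: 2·(5+14) − 5 = 33 → (33,5,14)

33,5,14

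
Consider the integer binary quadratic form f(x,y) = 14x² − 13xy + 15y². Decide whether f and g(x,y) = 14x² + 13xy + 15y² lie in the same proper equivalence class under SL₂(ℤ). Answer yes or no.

D₁ = -671, D₂ = -671
f: reduced (well bottom): (14,-13,15) with a≤c, −a<b≤a
g: reduced (well bottom): (14,13,15) with a≤c, −a<b≤a
reduced forms (14, -13, 15) vs (14, 13, 15) ⇒ inequivalent

no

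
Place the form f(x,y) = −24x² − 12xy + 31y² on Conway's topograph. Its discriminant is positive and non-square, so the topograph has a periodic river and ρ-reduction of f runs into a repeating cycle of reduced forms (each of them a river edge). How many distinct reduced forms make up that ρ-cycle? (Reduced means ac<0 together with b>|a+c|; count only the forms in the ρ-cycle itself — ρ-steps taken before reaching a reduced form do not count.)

D = 3120, ⌊√D⌋ = 55
descent: ρ → (31,12,-24)  [lands on river]
river: ρ → (-24,36,19)
river: ρ → (19,40,-20)
river: ρ → (-20,40,19)
river: ρ → (19,36,-24)
river: ρ → (-24,12,31)
river: ρ → (31,50,-5)
river: ρ → (-5,50,31)
ρ-cycle length = 8 (tail of 1 descent step not counted)

8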